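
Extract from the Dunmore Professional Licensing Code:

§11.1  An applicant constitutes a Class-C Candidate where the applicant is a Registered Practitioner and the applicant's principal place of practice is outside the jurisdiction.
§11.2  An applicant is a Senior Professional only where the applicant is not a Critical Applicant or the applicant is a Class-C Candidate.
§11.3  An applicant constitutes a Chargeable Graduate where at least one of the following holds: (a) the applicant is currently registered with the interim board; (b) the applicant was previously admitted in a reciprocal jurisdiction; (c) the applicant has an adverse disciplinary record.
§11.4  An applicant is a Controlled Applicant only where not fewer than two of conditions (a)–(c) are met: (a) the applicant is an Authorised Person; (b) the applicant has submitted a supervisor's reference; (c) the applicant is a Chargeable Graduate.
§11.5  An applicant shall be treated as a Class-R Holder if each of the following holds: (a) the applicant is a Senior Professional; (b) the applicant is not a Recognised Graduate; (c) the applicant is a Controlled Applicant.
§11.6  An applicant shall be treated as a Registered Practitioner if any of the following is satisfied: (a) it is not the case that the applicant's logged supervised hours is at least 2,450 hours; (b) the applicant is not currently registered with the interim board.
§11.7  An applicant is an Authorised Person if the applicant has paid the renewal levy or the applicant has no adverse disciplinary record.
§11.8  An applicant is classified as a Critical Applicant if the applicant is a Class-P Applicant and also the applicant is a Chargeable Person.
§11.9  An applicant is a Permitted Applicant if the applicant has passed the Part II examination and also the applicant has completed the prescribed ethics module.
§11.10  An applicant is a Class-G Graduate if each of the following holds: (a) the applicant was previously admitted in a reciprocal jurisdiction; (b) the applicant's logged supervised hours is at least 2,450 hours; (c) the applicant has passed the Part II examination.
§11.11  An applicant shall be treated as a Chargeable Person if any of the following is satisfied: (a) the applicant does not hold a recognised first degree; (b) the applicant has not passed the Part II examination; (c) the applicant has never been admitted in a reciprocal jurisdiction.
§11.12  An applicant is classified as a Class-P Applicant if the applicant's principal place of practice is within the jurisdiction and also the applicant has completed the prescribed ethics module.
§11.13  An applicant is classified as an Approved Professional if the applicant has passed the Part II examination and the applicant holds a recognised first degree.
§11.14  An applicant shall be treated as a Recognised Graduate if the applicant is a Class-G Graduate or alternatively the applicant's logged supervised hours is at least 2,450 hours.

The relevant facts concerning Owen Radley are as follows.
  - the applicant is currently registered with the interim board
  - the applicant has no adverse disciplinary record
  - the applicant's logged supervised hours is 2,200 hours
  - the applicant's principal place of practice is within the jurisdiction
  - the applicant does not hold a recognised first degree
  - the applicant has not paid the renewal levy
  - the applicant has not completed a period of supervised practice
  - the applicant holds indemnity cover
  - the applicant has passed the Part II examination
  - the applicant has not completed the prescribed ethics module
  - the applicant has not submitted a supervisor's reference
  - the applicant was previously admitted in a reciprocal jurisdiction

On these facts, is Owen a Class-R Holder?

§11.12 — Class-P Applicant: [the applicant's principal place of practice is within the jurisdiction? yes] AND [the applicant has completed the prescribed ethics module? no] → not satisfied.
§11.11 — Chargeable Person: [the applicant does not hold a recognised first degree? yes] OR [the applicant has not passed the Part II examination? no] OR [the applicant has never been admitted in a reciprocal jurisdiction? no] → satisfied.
§11.8 — Critical Applicant: [Class-P Applicant (§11.12)? no] AND [Chargeable Person (§11.11)? yes] → not satisfied.
§11.6 — Registered Practitioner: [applicant's logged supervised hours: 2,200 hours ≥ 2,450 hours? no, so negated condition yes] OR [the applicant is not currently registered with the interim board? no] → satisfied.
§11.1 — Class-C Candidate: [Registered Practitioner (§11.6)? yes] AND [the applicant's principal place of practice is outside the jurisdiction? no] → not satisfied.
§11.2 — Senior Professional: [not a Critical Applicant (§11.8)? yes] OR [Class-C Candidate (§11.1)? no] → satisfied.
§11.10 — Class-G Graduate: [the applicant was previously admitted in a reciprocal jurisdiction? yes] AND [applicant's logged supervised hours: 2,200 hours ≥ 2,450 hours? no] AND [the applicant has passed the Part II examination? yes] → not satisfied.
§11.14 — Recognised Graduate: [Class-G Graduate (§11.10)? no] OR [applicant's logged supervised hours: 2,200 hours ≥ 2,450 hours? no] → not satisfied.
§11.7 — Authorised Person: [the applicant has paid the renewal levy? no] OR [the applicant has no adverse disciplinary record? yes] → satisfied.
§11.3 — Chargeable Graduate: [the applicant is currently registered with the interim board? yes] OR [the applicant was previously admitted in a reciprocal jurisdiction? yes] OR [the applicant has an adverse disciplinary record? no] → satisfied.
§11.4 — Controlled Applicant: Authorised Person (§11.7)? yes; the applicant has submitted a supervisor's reference? no; Chargeable Graduate (§11.3)? yes — 2 of 3 hold (need ≥2) → satisfied.
§11.5 — Class-R Holder: [Senior Professional (§11.2)? yes] AND [not a Recognised Graduate (§11.14)? yes] AND [Controlled Applicant (§11.4)? yes] → satisfied.

Yes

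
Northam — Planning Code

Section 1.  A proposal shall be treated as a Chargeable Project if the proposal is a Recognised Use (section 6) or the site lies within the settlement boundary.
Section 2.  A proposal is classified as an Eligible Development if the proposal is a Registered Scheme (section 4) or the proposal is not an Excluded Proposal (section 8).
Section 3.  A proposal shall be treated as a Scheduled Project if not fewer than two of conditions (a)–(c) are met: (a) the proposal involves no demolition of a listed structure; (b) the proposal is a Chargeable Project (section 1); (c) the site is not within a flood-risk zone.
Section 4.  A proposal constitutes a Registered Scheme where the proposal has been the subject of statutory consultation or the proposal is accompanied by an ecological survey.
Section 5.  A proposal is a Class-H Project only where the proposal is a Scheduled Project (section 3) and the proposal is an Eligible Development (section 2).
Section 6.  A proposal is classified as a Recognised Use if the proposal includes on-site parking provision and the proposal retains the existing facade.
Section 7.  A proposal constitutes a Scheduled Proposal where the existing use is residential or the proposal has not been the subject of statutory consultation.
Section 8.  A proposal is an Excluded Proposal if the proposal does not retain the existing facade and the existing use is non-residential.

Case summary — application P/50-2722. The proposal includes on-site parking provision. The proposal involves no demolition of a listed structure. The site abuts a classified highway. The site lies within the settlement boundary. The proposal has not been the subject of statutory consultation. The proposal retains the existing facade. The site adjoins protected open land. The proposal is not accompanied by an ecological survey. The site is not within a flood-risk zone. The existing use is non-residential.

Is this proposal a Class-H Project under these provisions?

Yes

section 6 — Recognised Use: [the proposal includes on-site parking provision? yes] AND [the proposal retains the existing facade? yes] → satisfied.
section 1 — Chargeable Project: [Recognised Use (section 6)? yes] OR [the site lies within the settlement boundary? yes] → satisfied.
section 3 — Scheduled Project: the proposal involves no demolition of a listed structure? yes; Chargeable Project (section 1)? yes; the site is not within a flood-risk zone? yes — 3 of 3 hold (need ≥2) → satisfied.
section 4 — Registered Scheme: [the proposal has been the subject of statutory consultation? no] OR [the proposal is accompanied by an ecological survey? no] → not satisfied.
section 8 — Excluded Proposal: [the proposal does not retain the existing facade? no] AND [the existing use is non-residential? yes] → not satisfied.
section 2 — Eligible Development: [Registered Scheme (section 4)? no] OR [not an Excluded Proposal (section 8)? yes] → satisfied.
section 5 — Class-H Project: [Scheduled Project (section 3)? yes] AND [Eligible Development (section 2)? yes] → satisfied.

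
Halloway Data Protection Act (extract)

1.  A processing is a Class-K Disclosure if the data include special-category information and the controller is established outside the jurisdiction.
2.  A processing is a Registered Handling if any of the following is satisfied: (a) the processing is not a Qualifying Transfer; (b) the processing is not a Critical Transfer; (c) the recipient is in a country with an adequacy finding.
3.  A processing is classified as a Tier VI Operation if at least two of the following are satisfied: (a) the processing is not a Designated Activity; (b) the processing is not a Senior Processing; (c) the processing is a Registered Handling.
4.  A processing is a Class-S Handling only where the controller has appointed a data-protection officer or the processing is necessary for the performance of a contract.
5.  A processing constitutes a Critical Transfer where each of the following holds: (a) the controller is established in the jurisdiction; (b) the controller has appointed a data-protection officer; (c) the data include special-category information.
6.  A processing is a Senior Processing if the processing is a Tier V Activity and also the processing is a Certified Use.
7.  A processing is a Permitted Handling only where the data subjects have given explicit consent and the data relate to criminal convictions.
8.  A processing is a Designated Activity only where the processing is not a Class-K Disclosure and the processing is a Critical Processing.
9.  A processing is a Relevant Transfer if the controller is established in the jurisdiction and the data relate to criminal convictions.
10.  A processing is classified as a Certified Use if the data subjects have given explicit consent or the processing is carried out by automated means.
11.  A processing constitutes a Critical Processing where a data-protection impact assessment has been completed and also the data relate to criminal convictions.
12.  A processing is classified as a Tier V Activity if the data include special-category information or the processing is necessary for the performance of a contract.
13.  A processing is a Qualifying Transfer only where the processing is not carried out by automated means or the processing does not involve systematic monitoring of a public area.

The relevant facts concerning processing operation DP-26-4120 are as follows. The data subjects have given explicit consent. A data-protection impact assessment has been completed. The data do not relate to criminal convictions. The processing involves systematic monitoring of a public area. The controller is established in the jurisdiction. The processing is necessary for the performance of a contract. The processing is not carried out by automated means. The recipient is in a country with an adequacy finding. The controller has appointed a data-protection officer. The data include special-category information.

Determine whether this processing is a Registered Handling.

paragraph 13 — Qualifying Transfer: [the processing is not carried out by automated means? yes] OR [the processing does not involve systematic monitoring of a public area? no] → satisfied.
paragraph 5 — Critical Transfer: [the controller is established in the jurisdiction? yes] AND [the controller has appointed a data-protection officer? yes] AND [the data include special-category information? yes] → satisfied.
paragraph 2 — Registered Handling: [not a Qualifying Transfer (paragraph 13)? no] OR [not a Critical Transfer (paragraph 5)? no] OR [the recipient is in a country with an adequacy finding? yes] → satisfied.

Yes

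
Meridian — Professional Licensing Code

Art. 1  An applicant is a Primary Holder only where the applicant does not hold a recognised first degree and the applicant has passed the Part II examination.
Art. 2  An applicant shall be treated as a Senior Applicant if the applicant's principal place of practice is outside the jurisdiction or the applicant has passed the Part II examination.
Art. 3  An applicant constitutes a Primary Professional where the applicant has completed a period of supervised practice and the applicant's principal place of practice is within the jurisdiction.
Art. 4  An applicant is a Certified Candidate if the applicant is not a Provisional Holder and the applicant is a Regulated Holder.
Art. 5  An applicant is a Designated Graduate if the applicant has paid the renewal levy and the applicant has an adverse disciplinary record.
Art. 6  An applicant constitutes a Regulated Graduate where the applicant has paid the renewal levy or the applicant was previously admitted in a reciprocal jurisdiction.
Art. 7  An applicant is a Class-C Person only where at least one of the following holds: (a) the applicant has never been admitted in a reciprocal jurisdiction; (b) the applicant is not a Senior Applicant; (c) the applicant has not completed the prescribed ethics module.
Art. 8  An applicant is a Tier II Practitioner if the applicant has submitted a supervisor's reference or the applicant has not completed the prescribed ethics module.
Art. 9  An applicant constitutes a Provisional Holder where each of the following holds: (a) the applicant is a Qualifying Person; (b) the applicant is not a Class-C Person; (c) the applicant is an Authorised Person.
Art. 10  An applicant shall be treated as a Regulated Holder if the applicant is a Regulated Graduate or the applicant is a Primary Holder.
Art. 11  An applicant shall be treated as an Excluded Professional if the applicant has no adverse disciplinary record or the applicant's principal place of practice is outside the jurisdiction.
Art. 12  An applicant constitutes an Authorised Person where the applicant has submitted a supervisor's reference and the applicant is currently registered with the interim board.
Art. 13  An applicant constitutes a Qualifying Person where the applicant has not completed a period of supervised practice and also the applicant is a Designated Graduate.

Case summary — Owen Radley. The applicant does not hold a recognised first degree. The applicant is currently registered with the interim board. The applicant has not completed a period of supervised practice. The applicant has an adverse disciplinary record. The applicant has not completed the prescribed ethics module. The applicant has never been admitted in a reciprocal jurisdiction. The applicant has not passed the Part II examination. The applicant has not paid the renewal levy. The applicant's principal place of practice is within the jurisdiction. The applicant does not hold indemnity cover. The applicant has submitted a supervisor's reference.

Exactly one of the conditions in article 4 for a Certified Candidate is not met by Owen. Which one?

Regulated Holder

Under article 5: the applicant has paid the renewal levy? no; and the applicant has an adverse disciplinary record? yes. So the applicant is not a Designated Graduate.
Under article 13: the applicant has not completed a period of supervised practice? yes; and Designated Graduate (article 5)? no. So the applicant is not a Qualifying Person.
Under article 2: the applicant's principal place of practice is outside the jurisdiction? no; or the applicant has passed the Part II examination? no. So the applicant is not a Senior Applicant.
Under article 7: the applicant has never been admitted in a reciprocal jurisdiction? yes; or not a Senior Applicant (article 2)? yes; or the applicant has not completed the prescribed ethics module? yes. So the applicant is a Class-C Person.
Under article 12: the applicant has submitted a supervisor's reference? yes; and the applicant is currently registered with the interim board? yes. So the applicant is an Authorised Person.
Under article 9: Qualifying Person (article 13)? no; and not a Class-C Person (article 7)? no; and Authorised Person (article 12)? yes. So the applicant is not a Provisional Holder.
Under article 6: the applicant has paid the renewal levy? no; or the applicant was previously admitted in a reciprocal jurisdiction? no. So the applicant is not a Regulated Graduate.
Under article 1: the applicant does not hold a recognised first degree? yes; and the applicant has passed the Part II examination? no. So the applicant is not a Primary Holder.
Under article 10: Regulated Graduate (article 6)? no; or Primary Holder (article 1)? no. So the applicant is not a Regulated Holder.
Under article 4: not a Provisional Holder (article 9)? yes; and Regulated Holder (article 10)? no. So the applicant is not a Certified Candidate.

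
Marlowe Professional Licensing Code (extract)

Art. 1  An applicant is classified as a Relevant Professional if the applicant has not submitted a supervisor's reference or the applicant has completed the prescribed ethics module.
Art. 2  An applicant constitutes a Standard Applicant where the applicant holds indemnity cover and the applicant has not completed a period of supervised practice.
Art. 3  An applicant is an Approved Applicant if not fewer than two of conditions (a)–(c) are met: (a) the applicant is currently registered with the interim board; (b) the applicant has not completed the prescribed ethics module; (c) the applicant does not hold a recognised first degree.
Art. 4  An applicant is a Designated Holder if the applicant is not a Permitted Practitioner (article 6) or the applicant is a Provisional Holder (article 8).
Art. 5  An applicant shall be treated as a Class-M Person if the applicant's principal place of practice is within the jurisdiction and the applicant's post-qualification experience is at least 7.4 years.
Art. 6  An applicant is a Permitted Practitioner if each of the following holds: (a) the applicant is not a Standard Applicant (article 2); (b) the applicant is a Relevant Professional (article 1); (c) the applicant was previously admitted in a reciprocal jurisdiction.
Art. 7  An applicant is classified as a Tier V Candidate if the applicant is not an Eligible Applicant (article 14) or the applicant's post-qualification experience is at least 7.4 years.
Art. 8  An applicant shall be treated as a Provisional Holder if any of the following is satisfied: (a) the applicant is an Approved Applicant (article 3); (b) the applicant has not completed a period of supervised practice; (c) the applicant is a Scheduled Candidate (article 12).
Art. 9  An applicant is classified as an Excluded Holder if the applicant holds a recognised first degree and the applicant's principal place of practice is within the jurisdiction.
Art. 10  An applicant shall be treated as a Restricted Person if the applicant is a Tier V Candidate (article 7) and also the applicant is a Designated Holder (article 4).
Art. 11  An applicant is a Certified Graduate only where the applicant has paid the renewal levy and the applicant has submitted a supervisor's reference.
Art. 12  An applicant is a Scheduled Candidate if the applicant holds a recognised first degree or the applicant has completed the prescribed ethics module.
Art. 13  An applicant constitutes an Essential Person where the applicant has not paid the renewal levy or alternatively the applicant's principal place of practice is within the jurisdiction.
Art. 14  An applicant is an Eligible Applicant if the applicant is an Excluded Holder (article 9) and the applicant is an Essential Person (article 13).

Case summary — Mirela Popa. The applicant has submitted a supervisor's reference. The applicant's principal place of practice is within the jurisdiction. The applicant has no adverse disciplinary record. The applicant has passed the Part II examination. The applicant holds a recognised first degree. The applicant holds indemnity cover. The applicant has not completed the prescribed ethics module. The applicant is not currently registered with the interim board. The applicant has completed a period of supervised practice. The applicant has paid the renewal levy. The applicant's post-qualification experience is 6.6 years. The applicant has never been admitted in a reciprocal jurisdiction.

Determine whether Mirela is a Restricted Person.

No

article 9 — Excluded Holder: [the applicant holds a recognised first degree? yes] AND [the applicant's principal place of practice is within the jurisdiction? yes] → satisfied.
article 13 — Essential Person: [the applicant has not paid the renewal levy? no] OR [the applicant's principal place of practice is within the jurisdiction? yes] → satisfied.
article 14 — Eligible Applicant: [Excluded Holder (article 9)? yes] AND [Essential Person (article 13)? yes] → satisfied.
article 7 — Tier V Candidate: [not an Eligible Applicant (article 14)? no] OR [applicant's post-qualification experience: 6.6 years ≥ 7.4 years? no] → not satisfied.
article 2 — Standard Applicant: [the applicant holds indemnity cover? yes] AND [the applicant has not completed a period of supervised practice? no] → not satisfied.
article 1 — Relevant Professional: [the applicant has not submitted a supervisor's reference? no] OR [the applicant has completed the prescribed ethics module? no] → not satisfied.
article 6 — Permitted Practitioner: [not a Standard Applicant (article 2)? yes] AND [Relevant Professional (article 1)? no] AND [the applicant was previously admitted in a reciprocal jurisdiction? no] → not satisfied.
article 3 — Approved Applicant: the applicant is currently registered with the interim board? no; the applicant has not completed the prescribed ethics module? yes; the applicant does not hold a recognised first degree? no — 1 of 3 hold (need ≥2) → not satisfied.
article 12 — Scheduled Candidate: [the applicant holds a recognised first degree? yes] OR [the applicant has completed the prescribed ethics module? no] → satisfied.
article 8 — Provisional Holder: [Approved Applicant (article 3)? no] OR [the applicant has not completed a period of supervised practice? no] OR [Scheduled Candidate (article 12)? yes] → satisfied.
article 4 — Designated Holder: [not a Permitted Practitioner (article 6)? yes] OR [Provisional Holder (article 8)? yes] → satisfied.
article 10 — Restricted Person: [Tier V Candidate (article 7)? no] AND [Designated Holder (article 4)? yes] → not satisfied.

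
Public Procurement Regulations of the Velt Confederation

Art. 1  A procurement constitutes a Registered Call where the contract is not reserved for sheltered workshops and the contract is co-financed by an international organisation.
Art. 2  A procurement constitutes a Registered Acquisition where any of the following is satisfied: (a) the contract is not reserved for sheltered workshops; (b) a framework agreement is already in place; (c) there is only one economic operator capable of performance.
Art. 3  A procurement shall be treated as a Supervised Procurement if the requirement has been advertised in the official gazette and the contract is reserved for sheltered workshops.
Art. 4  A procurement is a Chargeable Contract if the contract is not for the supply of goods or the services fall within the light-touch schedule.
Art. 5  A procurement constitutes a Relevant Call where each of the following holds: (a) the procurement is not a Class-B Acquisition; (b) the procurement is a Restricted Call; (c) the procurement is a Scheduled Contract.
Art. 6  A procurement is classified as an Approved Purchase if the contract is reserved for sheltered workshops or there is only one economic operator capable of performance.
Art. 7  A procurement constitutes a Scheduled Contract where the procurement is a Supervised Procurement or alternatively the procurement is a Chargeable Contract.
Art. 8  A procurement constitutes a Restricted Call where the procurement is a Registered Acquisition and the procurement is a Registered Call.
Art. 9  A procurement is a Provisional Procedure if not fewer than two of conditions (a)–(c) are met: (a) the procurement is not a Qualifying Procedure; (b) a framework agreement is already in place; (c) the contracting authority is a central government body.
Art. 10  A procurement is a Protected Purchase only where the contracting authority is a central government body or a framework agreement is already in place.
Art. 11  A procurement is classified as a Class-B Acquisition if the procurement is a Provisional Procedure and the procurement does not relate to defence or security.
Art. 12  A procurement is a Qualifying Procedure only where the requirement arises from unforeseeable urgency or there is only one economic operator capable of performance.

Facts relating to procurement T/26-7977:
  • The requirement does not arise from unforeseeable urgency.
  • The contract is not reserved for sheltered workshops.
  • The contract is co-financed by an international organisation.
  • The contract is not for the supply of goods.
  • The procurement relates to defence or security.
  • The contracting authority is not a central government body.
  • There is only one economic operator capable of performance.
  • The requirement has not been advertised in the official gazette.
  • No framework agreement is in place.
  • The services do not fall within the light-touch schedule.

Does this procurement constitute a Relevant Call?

Yes

article 12 — Qualifying Procedure: [the requirement arises from unforeseeable urgency? no] OR [there is only one economic operator capable of performance? yes] → satisfied.
article 9 — Provisional Procedure: not a Qualifying Procedure (article 12)? no; a framework agreement is already in place? no; the contracting authority is a central government body? no — 0 of 3 hold (need ≥2) → not satisfied.
article 11 — Class-B Acquisition: [Provisional Procedure (article 9)? no] AND [the procurement does not relate to defence or security? no] → not satisfied.
article 2 — Registered Acquisition: [the contract is not reserved for sheltered workshops? yes] OR [a framework agreement is already in place? no] OR [there is only one economic operator capable of performance? yes] → satisfied.
article 1 — Registered Call: [the contract is not reserved for sheltered workshops? yes] AND [the contract is co-financed by an international organisation? yes] → satisfied.
article 8 — Restricted Call: [Registered Acquisition (article 2)? yes] AND [Registered Call (article 1)? yes] → satisfied.
article 3 — Supervised Procurement: [the requirement has been advertised in the official gazette? no] AND [the contract is reserved for sheltered workshops? no] → not satisfied.
article 4 — Chargeable Contract: [the contract is not for the supply of goods? yes] OR [the services fall within the light-touch schedule? no] → satisfied.
article 7 — Scheduled Contract: [Supervised Procurement (article 3)? no] OR [Chargeable Contract (article 4)? yes] → satisfied.
article 5 — Relevant Call: [not a Class-B Acquisition (article 11)? yes] AND [Restricted Call (article 8)? yes] AND [Scheduled Contract (article 7)? yes] → satisfied.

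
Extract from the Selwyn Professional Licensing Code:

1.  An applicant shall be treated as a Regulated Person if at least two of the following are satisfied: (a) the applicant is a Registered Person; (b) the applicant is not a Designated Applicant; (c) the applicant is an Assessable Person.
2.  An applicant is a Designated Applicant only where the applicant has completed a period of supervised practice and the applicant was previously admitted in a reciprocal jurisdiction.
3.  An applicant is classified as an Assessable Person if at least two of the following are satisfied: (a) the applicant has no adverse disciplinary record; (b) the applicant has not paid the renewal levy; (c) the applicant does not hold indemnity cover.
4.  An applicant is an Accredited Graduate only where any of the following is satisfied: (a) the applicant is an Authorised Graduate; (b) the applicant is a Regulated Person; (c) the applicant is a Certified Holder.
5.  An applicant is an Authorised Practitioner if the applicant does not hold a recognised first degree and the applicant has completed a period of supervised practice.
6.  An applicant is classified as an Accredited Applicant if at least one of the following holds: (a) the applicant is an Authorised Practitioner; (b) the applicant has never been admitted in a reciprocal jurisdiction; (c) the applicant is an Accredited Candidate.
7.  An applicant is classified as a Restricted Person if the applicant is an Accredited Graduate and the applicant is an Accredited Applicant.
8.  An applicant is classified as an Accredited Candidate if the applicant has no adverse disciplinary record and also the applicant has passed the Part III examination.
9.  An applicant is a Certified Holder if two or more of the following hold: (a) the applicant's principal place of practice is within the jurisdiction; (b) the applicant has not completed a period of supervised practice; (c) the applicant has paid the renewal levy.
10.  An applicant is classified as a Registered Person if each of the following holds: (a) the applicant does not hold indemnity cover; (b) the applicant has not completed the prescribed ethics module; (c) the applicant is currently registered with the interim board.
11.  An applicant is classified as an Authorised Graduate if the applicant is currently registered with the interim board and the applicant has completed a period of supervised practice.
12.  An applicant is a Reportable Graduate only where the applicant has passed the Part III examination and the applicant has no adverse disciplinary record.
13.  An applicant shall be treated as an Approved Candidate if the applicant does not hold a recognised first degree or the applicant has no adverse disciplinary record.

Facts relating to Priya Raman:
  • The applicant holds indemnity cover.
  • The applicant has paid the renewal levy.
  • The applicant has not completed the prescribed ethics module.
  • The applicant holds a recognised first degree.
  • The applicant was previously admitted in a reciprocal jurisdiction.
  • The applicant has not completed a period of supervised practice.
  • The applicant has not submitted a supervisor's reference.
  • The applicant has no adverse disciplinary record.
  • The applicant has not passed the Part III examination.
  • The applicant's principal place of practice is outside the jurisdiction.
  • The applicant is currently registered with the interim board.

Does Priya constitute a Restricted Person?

No

Under paragraph 11: the applicant is currently registered with the interim board? yes; and the applicant has completed a period of supervised practice? no. So the applicant is not an Authorised Graduate.
Under paragraph 10: the applicant does not hold indemnity cover? no; and the applicant has not completed the prescribed ethics module? yes; and the applicant is currently registered with the interim board? yes. So the applicant is not a Registered Person.
Under paragraph 2: the applicant has completed a period of supervised practice? no; and the applicant was previously admitted in a reciprocal jurisdiction? yes. So the applicant is not a Designated Applicant.
Under paragraph 3: the applicant has no adverse disciplinary record? yes; the applicant has not paid the renewal levy? no; the applicant does not hold indemnity cover? no — 1 of 3 hold (need ≥2) → not satisfied.
Under paragraph 1: Registered Person (paragraph 10)? no; not a Designated Applicant (paragraph 2)? yes; Assessable Person (paragraph 3)? no — 1 of 3 hold (need ≥2) → not satisfied.
Under paragraph 9: the applicant's principal place of practice is within the jurisdiction? no; the applicant has not completed a period of supervised practice? yes; the applicant has paid the renewal levy? yes — 2 of 3 hold (need ≥2) → satisfied.
Under paragraph 4: Authorised Graduate (paragraph 11)? no; or Regulated Person (paragraph 1)? no; or Certified Holder (paragraph 9)? yes. So the applicant is an Accredited Graduate.
Under paragraph 5: the applicant does not hold a recognised first degree? no; and the applicant has completed a period of supervised practice? no. So the applicant is not an Authorised Practitioner.
Under paragraph 8: the applicant has no adverse disciplinary record? yes; and the applicant has passed the Part III examination? no. So the applicant is not an Accredited Candidate.
Under paragraph 6: Authorised Practitioner (paragraph 5)? no; or the applicant has never been admitted in a reciprocal jurisdiction? no; or Accredited Candidate (paragraph 8)? no. So the applicant is not an Accredited Applicant.
Under paragraph 7: Accredited Graduate (paragraph 4)? yes; and Accredited Applicant (paragraph 6)? no. So the applicant is not a Restricted Person.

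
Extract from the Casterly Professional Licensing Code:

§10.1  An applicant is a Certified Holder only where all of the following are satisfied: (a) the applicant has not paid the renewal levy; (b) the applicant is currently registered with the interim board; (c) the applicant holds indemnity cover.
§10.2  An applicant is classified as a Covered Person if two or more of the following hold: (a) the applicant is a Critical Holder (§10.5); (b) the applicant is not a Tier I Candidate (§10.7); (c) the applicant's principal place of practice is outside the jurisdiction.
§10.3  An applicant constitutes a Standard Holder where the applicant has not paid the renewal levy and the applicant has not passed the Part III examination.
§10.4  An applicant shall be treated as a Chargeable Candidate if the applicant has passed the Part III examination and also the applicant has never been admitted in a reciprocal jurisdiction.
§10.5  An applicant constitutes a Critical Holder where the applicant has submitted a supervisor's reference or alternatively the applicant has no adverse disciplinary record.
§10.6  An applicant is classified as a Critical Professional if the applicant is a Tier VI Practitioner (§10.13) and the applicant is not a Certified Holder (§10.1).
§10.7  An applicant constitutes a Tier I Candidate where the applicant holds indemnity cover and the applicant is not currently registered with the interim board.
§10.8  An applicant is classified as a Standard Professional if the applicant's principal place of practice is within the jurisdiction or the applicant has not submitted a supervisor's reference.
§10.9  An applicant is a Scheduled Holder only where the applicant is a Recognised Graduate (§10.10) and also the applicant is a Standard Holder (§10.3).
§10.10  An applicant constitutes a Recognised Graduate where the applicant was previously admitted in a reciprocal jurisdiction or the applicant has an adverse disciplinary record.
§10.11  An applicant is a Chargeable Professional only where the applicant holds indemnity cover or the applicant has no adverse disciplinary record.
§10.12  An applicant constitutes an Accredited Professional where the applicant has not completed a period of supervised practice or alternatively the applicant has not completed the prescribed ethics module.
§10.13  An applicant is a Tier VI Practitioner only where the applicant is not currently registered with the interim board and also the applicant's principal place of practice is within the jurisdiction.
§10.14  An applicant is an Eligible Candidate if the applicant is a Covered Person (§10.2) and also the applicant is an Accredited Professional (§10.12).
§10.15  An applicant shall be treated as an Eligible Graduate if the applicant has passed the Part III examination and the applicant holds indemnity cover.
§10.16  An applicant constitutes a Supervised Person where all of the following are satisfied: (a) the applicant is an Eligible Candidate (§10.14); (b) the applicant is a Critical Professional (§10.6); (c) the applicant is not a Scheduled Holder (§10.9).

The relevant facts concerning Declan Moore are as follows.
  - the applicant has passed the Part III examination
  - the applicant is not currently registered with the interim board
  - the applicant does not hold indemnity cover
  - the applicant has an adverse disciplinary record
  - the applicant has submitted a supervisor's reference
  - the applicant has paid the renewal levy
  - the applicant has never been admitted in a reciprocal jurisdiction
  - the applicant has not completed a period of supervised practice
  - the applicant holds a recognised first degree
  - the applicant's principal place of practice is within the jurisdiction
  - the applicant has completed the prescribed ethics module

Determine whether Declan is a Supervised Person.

Yes

§10.5 — Critical Holder: [the applicant has submitted a supervisor's reference? yes] OR [the applicant has no adverse disciplinary record? no] → satisfied.
§10.7 — Tier I Candidate: [the applicant holds indemnity cover? no] AND [the applicant is not currently registered with the interim board? yes] → not satisfied.
§10.2 — Covered Person: Critical Holder (§10.5)? yes; not a Tier I Candidate (§10.7)? yes; the applicant's principal place of practice is outside the jurisdiction? no — 2 of 3 hold (need ≥2) → satisfied.
§10.12 — Accredited Professional: [the applicant has not completed a period of supervised practice? yes] OR [the applicant has not completed the prescribed ethics module? no] → satisfied.
§10.14 — Eligible Candidate: [Covered Person (§10.2)? yes] AND [Accredited Professional (§10.12)? yes] → satisfied.
§10.13 — Tier VI Practitioner: [the applicant is not currently registered with the interim board? yes] AND [the applicant's principal place of practice is within the jurisdiction? yes] → satisfied.
§10.1 — Certified Holder: [the applicant has not paid the renewal levy? no] AND [the applicant is currently registered with the interim board? no] AND [the applicant holds indemnity cover? no] → not satisfied.
§10.6 — Critical Professional: [Tier VI Practitioner (§10.13)? yes] AND [not a Certified Holder (§10.1)? yes] → satisfied.
§10.10 — Recognised Graduate: [the applicant was previously admitted in a reciprocal jurisdiction? no] OR [the applicant has an adverse disciplinary record? yes] → satisfied.
§10.3 — Standard Holder: [the applicant has not paid the renewal levy? no] AND [the applicant has not passed the Part III examination? no] → not satisfied.
§10.9 — Scheduled Holder: [Recognised Graduate (§10.10)? yes] AND [Standard Holder (§10.3)? no] → not satisfied.
§10.16 — Supervised Person: [Eligible Candidate (§10.14)? yes] AND [Critical Professional (§10.6)? yes] AND [not a Scheduled Holder (§10.9)? yes] → satisfied.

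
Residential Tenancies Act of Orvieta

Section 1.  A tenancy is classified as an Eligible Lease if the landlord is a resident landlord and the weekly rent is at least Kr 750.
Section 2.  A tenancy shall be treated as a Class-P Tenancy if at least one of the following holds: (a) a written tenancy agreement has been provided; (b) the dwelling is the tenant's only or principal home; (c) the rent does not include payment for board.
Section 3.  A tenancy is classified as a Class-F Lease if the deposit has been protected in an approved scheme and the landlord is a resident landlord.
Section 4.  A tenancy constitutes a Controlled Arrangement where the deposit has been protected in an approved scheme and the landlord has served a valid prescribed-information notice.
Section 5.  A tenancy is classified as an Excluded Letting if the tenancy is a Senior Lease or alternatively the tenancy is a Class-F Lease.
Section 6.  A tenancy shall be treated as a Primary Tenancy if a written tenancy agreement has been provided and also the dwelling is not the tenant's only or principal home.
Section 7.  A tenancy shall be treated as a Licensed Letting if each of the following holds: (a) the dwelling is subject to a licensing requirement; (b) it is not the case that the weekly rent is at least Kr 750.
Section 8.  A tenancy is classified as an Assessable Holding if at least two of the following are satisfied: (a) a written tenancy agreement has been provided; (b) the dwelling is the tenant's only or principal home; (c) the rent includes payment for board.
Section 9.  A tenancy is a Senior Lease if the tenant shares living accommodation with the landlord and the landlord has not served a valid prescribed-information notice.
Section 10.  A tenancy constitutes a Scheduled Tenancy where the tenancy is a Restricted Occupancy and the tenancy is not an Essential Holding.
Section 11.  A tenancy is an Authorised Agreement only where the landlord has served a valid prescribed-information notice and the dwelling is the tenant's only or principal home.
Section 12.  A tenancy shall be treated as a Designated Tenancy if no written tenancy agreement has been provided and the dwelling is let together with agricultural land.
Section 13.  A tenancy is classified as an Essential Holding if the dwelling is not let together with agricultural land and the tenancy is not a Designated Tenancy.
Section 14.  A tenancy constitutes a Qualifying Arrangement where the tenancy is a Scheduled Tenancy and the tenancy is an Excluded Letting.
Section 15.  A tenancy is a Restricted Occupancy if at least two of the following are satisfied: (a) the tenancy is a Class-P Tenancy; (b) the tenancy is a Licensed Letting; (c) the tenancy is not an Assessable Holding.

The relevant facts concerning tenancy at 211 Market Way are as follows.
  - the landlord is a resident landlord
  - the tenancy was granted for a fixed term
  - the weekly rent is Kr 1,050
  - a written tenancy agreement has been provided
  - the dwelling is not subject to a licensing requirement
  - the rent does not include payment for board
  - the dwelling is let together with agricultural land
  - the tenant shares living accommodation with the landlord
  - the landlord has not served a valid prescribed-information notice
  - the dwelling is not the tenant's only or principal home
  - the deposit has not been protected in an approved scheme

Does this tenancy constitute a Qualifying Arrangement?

Under section 2: a written tenancy agreement has been provided? yes; or the dwelling is the tenant's only or principal home? no; or the rent does not include payment for board? yes. So the tenancy is a Class-P Tenancy.
Under section 7: the dwelling is subject to a licensing requirement? no; and weekly rent: Kr 1,050 ≥ Kr 750? yes, so negated condition no. So the tenancy is not a Licensed Letting.
Under section 8: a written tenancy agreement has been provided? yes; the dwelling is the tenant's only or principal home? no; the rent includes payment for board? no — 1 of 3 hold (need ≥2) → not satisfied.
Under section 15: Class-P Tenancy (section 2)? yes; Licensed Letting (section 7)? no; not an Assessable Holding (section 8)? yes — 2 of 3 hold (need ≥2) → satisfied.
Under section 12: no written tenancy agreement has been provided? no; and the dwelling is let together with agricultural land? yes. So the tenancy is not a Designated Tenancy.
Under section 13: the dwelling is not let together with agricultural land? no; and not a Designated Tenancy (section 12)? yes. So the tenancy is not an Essential Holding.
Under section 10: Restricted Occupancy (section 15)? yes; and not an Essential Holding (section 13)? yes. So the tenancy is a Scheduled Tenancy.
Under section 9: the tenant shares living accommodation with the landlord? yes; and the landlord has not served a valid prescribed-information notice? yes. So the tenancy is a Senior Lease.
Under section 3: the deposit has been protected in an approved scheme? no; and the landlord is a resident landlord? yes. So the tenancy is not a Class-F Lease.
Under section 5: Senior Lease (section 9)? yes; or Class-F Lease (section 3)? no. So the tenancy is an Excluded Letting.
Under section 14: Scheduled Tenancy (section 10)? yes; and Excluded Letting (section 5)? yes. So the tenancy is a Qualifying Arrangement.

Yes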